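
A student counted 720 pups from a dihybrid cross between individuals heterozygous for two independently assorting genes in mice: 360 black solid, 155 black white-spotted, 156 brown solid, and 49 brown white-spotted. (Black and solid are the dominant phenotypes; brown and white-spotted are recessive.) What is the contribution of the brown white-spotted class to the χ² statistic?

A dihybrid F₂ with independent assortment and complete dominance at both loci gives a 9:3:3:1 phenotypic ratio.
Under the 9:3:3:1 hypothesis (Σ ratio = 16, N = 720):
  black solid: 720 × 9/16 = 405
  black white-spotted: 720 × 3/16 = 135
  brown solid: 720 × 3/16 = 135
  brown white-spotted: 720 × 1/16 = 45
Contribution of brown white-spotted: (49 − 45)² / 45 = 0.3556

0.356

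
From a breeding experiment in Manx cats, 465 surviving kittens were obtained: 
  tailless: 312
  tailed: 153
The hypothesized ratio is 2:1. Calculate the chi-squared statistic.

Total ratio parts = 3. Expected numbers out of 465:
  tailless: 465 × 2/3 = 310
  tailed: 465 × 1/3 = 155
χ² = Σ (O − E)² / E
  tailless: (312 − 310)² / 310 = 0.0129
  tailed: (153 − 155)² / 155 = 0.0258
χ² = 0.0129 + 0.0258 = 0.0387 ≈ 0.039

0.039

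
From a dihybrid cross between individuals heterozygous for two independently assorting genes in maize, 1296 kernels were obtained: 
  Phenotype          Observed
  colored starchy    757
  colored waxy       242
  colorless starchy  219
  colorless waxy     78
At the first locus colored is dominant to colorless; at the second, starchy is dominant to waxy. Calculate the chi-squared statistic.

A dihybrid F₂ with independent assortment and complete dominance at both loci gives a 9:3:3:1 phenotypic ratio.
Expected counts for N = 1296 under a 9:3:3:1 ratio (total parts = 16):
  colored starchy: 1296 × 9/16 = 729
  colored waxy: 1296 × 3/16 = 243
  colorless starchy: 1296 × 3/16 = 243
  colorless waxy: 1296 × 1/16 = 81
χ² = Σ (O − E)² / E
  colored starchy: (757 − 729)² / 729 = 1.0754
  colored waxy: (242 − 243)² / 243 = 0.0041
  colorless starchy: (219 − 243)² / 243 = 2.3704
  colorless waxy: (78 − 81)² / 81 = 0.1111
χ² = 1.0754 + 0.0041 + 2.3704 + 0.1111 = 3.561

3.561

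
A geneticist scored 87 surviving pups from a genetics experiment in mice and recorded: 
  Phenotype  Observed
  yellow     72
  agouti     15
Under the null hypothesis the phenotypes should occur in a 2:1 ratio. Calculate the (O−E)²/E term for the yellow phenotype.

Under the 2:1 hypothesis (Σ ratio = 3, N = 87):
  yellow: 87 × 2/3 = 58
  agouti: 87 × 1/3 = 29
Contribution of yellow: (72 − 58)² / 58 = 3.3793

3.379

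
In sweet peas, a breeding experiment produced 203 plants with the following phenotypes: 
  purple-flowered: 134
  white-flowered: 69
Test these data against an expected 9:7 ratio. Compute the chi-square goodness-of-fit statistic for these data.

7.857

Under the 9:7 hypothesis (Σ ratio = 16, N = 203):
  purple-flowered: 203 × 9/16 = 114.1875
  white-flowered: 203 × 7/16 = 88.8125
χ² = Σ (O − E)² / E
  purple-flowered: (134 − 114.1875)² / 114.1875 = 3.4376
  white-flowered: (69 − 88.8125)² / 88.8125 = 4.4198
χ² = 3.4376 + 4.4198 = 7.8574 ≈ 7.857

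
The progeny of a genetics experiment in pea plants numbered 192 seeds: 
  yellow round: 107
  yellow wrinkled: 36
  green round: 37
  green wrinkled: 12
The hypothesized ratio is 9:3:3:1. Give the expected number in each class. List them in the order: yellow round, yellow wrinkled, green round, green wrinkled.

108, 36, 36, 12

Total ratio parts = 16. Expected numbers out of 192:
  yellow round: 192 × 9/16 = 108
  yellow wrinkled: 192 × 3/16 = 36
  green round: 192 × 3/16 = 36
  green wrinkled: 192 × 1/16 = 12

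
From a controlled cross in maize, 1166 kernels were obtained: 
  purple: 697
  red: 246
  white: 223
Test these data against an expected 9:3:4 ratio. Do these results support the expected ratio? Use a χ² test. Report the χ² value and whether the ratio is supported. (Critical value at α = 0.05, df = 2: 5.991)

The 9:3:4 ratio has 16 parts, so with N = 1166 the expected counts are:
  purple: 1166 × 9/16 = 655.875
  red: 1166 × 3/16 = 218.625
  white: 1166 × 4/16 = 291.5
χ² = Σ (O − E)² / E
  purple: (697 − 655.875)² / 655.875 = 2.5786
  red: (246 − 218.625)² / 218.625 = 3.4277
  white: (223 − 291.5)² / 291.5 = 16.0969
χ² = 2.5786 + 3.4277 + 16.0969 = 22.1032 ≈ 22.103
Degrees of freedom = 3 − 1 = 2; critical value at α = 0.05 is 5.991.
Since 22.103 > 5.991, we reject the null hypothesis — the data do not fit the 9:3:4 ratio.

22.103; not consistent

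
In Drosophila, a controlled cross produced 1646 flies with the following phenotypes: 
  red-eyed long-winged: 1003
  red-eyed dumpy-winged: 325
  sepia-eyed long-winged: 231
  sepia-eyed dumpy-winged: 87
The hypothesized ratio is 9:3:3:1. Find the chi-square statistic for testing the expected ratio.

29.267

The 9:3:3:1 ratio has 16 parts, so with N = 1646 the expected counts are:
  red-eyed long-winged: 1646 × 9/16 = 925.875
  red-eyed dumpy-winged: 1646 × 3/16 = 308.625
  sepia-eyed long-winged: 1646 × 3/16 = 308.625
  sepia-eyed dumpy-winged: 1646 × 1/16 = 102.875
χ² = Σ (O − E)² / E
  red-eyed long-winged: (1003 − 925.875)² / 925.875 = 6.4245
  red-eyed dumpy-winged: (325 − 308.625)² / 308.625 = 0.8688
  sepia-eyed long-winged: (231 − 308.625)² / 308.625 = 19.5241
  sepia-eyed dumpy-winged: (87 − 102.875)² / 102.875 = 2.4497
χ² = 6.4245 + 0.8688 + 19.5241 + 2.4497 = 29.2671 ≈ 29.267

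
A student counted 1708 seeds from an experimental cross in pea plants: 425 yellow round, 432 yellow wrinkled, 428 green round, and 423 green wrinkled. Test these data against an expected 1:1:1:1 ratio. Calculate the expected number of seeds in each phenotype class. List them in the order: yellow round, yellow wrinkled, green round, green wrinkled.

427, 427, 427, 427

The 1:1:1:1 ratio has 4 parts, so with N = 1708 the expected counts are:
  yellow round: 1708 × 1/4 = 427
  yellow wrinkled: 1708 × 1/4 = 427
  green round: 1708 × 1/4 = 427
  green wrinkled: 1708 × 1/4 = 427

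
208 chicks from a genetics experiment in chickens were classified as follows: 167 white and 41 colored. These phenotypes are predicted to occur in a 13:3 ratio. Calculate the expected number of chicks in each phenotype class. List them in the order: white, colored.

Total ratio parts = 16. Expected numbers out of 208:
  white: 208 × 13/16 = 169
  colored: 208 × 3/16 = 39

169, 39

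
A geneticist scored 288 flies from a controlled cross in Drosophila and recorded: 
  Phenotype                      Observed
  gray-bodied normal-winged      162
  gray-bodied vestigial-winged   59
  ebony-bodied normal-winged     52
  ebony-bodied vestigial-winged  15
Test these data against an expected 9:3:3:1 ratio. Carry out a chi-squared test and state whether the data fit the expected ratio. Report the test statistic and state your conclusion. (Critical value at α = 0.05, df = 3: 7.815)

Expected counts for N = 288 under a 9:3:3:1 ratio (total parts = 16):
  gray-bodied normal-winged: 288 × 9/16 = 162
  gray-bodied vestigial-winged: 288 × 3/16 = 54
  ebony-bodied normal-winged: 288 × 3/16 = 54
  ebony-bodied vestigial-winged: 288 × 1/16 = 18
χ² = Σ (O − E)² / E
  gray-bodied normal-winged: (162 − 162)² / 162 = 0.0000
  gray-bodied vestigial-winged: (59 − 54)² / 54 = 0.4630
  ebony-bodied normal-winged: (52 − 54)² / 54 = 0.0741
  ebony-bodied vestigial-winged: (15 − 18)² / 18 = 0.5000
χ² = 0.0000 + 0.4630 + 0.0741 + 0.5000 = 1.0371 ≈ 1.037
Degrees of freedom = 4 − 1 = 3; critical value at α = 0.05 is 7.815.
Since 1.037 < 7.815, we fail to reject the null hypothesis — the data are consistent with the 9:3:3:1 ratio.

1.037; consistent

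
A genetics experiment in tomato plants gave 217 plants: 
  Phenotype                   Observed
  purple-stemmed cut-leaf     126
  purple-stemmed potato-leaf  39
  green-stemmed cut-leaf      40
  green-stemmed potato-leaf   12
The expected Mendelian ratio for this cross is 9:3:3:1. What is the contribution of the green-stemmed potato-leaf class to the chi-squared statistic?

The 9:3:3:1 ratio has 16 parts, so with N = 217 the expected counts are:
  purple-stemmed cut-leaf: 217 × 9/16 = 122.0625
  purple-stemmed potato-leaf: 217 × 3/16 = 40.6875
  green-stemmed cut-leaf: 217 × 3/16 = 40.6875
  green-stemmed potato-leaf: 217 × 1/16 = 13.5625
Contribution of green-stemmed potato-leaf: (12 − 13.5625)² / 13.5625 = 0.1800

0.180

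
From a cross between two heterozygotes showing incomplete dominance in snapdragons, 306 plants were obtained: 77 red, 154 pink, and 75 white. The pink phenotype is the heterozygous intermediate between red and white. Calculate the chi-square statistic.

0.039

With incomplete dominance, a heterozygote × heterozygote cross gives a 1:2:1 phenotypic ratio.
The 1:2:1 ratio has 4 parts, so with N = 306 the expected counts are:
  red: 306 × 1/4 = 76.5
  pink: 306 × 2/4 = 153
  white: 306 × 1/4 = 76.5
χ² = Σ (O − E)² / E
  red: (77 − 76.5)² / 76.5 = 0.0033
  pink: (154 − 153)² / 153 = 0.0065
  white: (75 − 76.5)² / 76.5 = 0.0294
χ² = 0.0033 + 0.0065 + 0.0294 = 0.0392 ≈ 0.039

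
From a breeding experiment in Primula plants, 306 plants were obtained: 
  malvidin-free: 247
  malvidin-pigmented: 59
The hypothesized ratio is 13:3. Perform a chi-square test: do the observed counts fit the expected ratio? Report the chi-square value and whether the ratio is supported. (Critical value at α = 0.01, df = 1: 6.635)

0.057; consistent

The 13:3 ratio has 16 parts, so with N = 306 the expected counts are:
  malvidin-free: 306 × 13/16 = 248.625
  malvidin-pigmented: 306 × 3/16 = 57.375
χ² = Σ (O − E)² / E
  malvidin-free: (247 − 248.625)² / 248.625 = 0.0106
  malvidin-pigmented: (59 − 57.375)² / 57.375 = 0.0460
χ² = 0.0106 + 0.0460 = 0.0566 ≈ 0.057
Degrees of freedom = 2 − 1 = 1; critical value at α = 0.01 is 6.635.
Since 0.057 < 6.635, we fail to reject the null hypothesis — the data are consistent with the 13:3 ratio.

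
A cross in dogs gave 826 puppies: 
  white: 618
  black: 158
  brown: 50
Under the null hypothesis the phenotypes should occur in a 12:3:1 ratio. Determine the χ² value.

The 12:3:1 ratio has 16 parts, so with N = 826 the expected counts are:
  white: 826 × 12/16 = 619.5
  black: 826 × 3/16 = 154.875
  brown: 826 × 1/16 = 51.625
χ² = Σ (O − E)² / E
  white: (618 − 619.5)² / 619.5 = 0.0036
  black: (158 − 154.875)² / 154.875 = 0.0631
  brown: (50 − 51.625)² / 51.625 = 0.0512
χ² = 0.0036 + 0.0631 + 0.0512 = 0.1179 ≈ 0.118

0.118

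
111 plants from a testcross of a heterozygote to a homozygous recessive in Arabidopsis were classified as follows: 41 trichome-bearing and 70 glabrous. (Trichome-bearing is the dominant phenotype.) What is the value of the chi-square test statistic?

A testcross of a heterozygote (Aa × aa) gives a 1:1 phenotypic ratio.
Total ratio parts = 2. Expected numbers out of 111:
  trichome-bearing: 111 × 1/2 = 55.5
  glabrous: 111 × 1/2 = 55.5
χ² = Σ (O − E)² / E
  trichome-bearing: (41 − 55.5)² / 55.5 = 3.7883
  glabrous: (70 − 55.5)² / 55.5 = 3.7883
χ² = 3.7883 + 3.7883 = 7.5766 ≈ 7.577

7.577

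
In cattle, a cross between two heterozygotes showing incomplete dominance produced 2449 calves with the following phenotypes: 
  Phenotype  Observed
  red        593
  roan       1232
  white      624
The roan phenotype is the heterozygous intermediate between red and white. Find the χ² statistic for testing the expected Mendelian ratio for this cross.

With incomplete dominance, a heterozygote × heterozygote cross gives a 1:2:1 phenotypic ratio.
Under the 1:2:1 hypothesis (Σ ratio = 4, N = 2449):
  red: 2449 × 1/4 = 612.25
  roan: 2449 × 2/4 = 1224.5
  white: 2449 × 1/4 = 612.25
χ² = Σ (O − E)² / E
  red: (593 − 612.25)² / 612.25 = 0.6052
  roan: (1232 − 1224.5)² / 1224.5 = 0.0459
  white: (624 − 612.25)² / 612.25 = 0.2255
χ² = 0.6052 + 0.0459 + 0.2255 = 0.8766 ≈ 0.877

0.877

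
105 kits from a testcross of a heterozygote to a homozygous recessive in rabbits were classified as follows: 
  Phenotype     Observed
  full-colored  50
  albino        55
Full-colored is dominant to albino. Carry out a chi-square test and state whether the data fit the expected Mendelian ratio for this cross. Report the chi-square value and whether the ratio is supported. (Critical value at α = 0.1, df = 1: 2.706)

0.238; consistent

A testcross of a heterozygote (Aa × aa) gives a 1:1 phenotypic ratio.
Total ratio parts = 2. Expected numbers out of 105:
  full-colored: 105 × 1/2 = 52.5
  albino: 105 × 1/2 = 52.5
χ² = Σ (O − E)² / E
  full-colored: (50 − 52.5)² / 52.5 = 0.1190
  albino: (55 − 52.5)² / 52.5 = 0.1190
χ² = 0.1190 + 0.1190 = 0.238
Degrees of freedom = 2 − 1 = 1; critical value at α = 0.1 is 2.706.
Since 0.238 < 2.706, we fail to reject the null hypothesis — the data are consistent with the 1:1 ratio.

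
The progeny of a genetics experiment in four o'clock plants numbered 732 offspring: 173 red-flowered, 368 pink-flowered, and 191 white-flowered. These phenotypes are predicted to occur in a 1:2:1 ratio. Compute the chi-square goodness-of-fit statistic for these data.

0.907

Expected counts for N = 732 under a 1:2:1 ratio (total parts = 4):
  red-flowered: 732 × 1/4 = 183
  pink-flowered: 732 × 2/4 = 366
  white-flowered: 732 × 1/4 = 183
χ² = Σ (O − E)² / E
  red-flowered: (173 − 183)² / 183 = 0.5464
  pink-flowered: (368 − 366)² / 366 = 0.0109
  white-flowered: (191 − 183)² / 183 = 0.3497
χ² = 0.5464 + 0.0109 + 0.3497 = 0.907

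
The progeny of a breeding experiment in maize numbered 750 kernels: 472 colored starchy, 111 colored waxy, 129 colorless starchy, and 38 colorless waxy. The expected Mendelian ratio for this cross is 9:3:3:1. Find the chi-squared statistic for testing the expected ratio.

The 9:3:3:1 ratio has 16 parts, so with N = 750 the expected counts are:
  colored starchy: 750 × 9/16 = 421.875
  colored waxy: 750 × 3/16 = 140.625
  colorless starchy: 750 × 3/16 = 140.625
  colorless waxy: 750 × 1/16 = 46.875
χ² = Σ (O − E)² / E
  colored starchy: (472 − 421.875)² / 421.875 = 5.9556
  colored waxy: (111 − 140.625)² / 140.625 = 6.2410
  colorless starchy: (129 − 140.625)² / 140.625 = 0.9610
  colorless waxy: (38 − 46.875)² / 46.875 = 1.6803
χ² = 5.9556 + 6.2410 + 0.9610 + 1.6803 = 14.8379 ≈ 14.838

14.838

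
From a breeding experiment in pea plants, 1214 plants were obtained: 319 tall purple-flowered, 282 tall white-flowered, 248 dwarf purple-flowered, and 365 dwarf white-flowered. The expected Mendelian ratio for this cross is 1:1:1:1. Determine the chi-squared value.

24.926

The 1:1:1:1 ratio has 4 parts, so with N = 1214 the expected counts are:
  tall purple-flowered: 1214 × 1/4 = 303.5
  tall white-flowered: 1214 × 1/4 = 303.5
  dwarf purple-flowered: 1214 × 1/4 = 303.5
  dwarf white-flowered: 1214 × 1/4 = 303.5
χ² = Σ (O − E)² / E
  tall purple-flowered: (319 − 303.5)² / 303.5 = 0.7916
  tall white-flowered: (282 − 303.5)² / 303.5 = 1.5231
  dwarf purple-flowered: (248 − 303.5)² / 303.5 = 10.1491
  dwarf white-flowered: (365 − 303.5)² / 303.5 = 12.4621
χ² = 0.7916 + 1.5231 + 10.1491 + 12.4621 = 24.9259 ≈ 24.926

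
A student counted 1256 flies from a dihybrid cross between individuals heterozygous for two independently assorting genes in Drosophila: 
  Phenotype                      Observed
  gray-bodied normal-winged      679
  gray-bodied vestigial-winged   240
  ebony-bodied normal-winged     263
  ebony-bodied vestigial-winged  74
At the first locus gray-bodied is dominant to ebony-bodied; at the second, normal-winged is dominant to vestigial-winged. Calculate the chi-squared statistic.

A dihybrid F₂ with independent assortment and complete dominance at both loci gives a 9:3:3:1 phenotypic ratio.
Under the 9:3:3:1 hypothesis (Σ ratio = 16, N = 1256):
  gray-bodied normal-winged: 1256 × 9/16 = 706.5
  gray-bodied vestigial-winged: 1256 × 3/16 = 235.5
  ebony-bodied normal-winged: 1256 × 3/16 = 235.5
  ebony-bodied vestigial-winged: 1256 × 1/16 = 78.5
χ² = Σ (O − E)² / E
  gray-bodied normal-winged: (679 − 706.5)² / 706.5 = 1.0704
  gray-bodied vestigial-winged: (240 − 235.5)² / 235.5 = 0.0860
  ebony-bodied normal-winged: (263 − 235.5)² / 235.5 = 3.2113
  ebony-bodied vestigial-winged: (74 − 78.5)² / 78.5 = 0.2580
χ² = 1.0704 + 0.0860 + 3.2113 + 0.2580 = 4.6257 ≈ 4.626

4.626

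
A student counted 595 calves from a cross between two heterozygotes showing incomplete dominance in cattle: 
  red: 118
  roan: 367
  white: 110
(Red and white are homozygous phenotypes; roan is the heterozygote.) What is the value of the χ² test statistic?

32.687

With incomplete dominance, a heterozygote × heterozygote cross gives a 1:2:1 phenotypic ratio.
The 1:2:1 ratio has 4 parts, so with N = 595 the expected counts are:
  red: 595 × 1/4 = 148.75
  roan: 595 × 2/4 = 297.5
  white: 595 × 1/4 = 148.75
χ² = Σ (O − E)² / E
  red: (118 − 148.75)² / 148.75 = 6.3567
  roan: (367 − 297.5)² / 297.5 = 16.2361
  white: (110 − 148.75)² / 148.75 = 10.0945
χ² = 6.3567 + 16.2361 + 10.0945 = 32.6873 ≈ 32.687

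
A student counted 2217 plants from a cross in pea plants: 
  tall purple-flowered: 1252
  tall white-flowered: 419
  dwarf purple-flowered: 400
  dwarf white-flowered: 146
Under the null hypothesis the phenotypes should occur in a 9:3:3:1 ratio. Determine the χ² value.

The 9:3:3:1 ratio has 16 parts, so with N = 2217 the expected counts are:
  tall purple-flowered: 2217 × 9/16 = 1247.0625
  tall white-flowered: 2217 × 3/16 = 415.6875
  dwarf purple-flowered: 2217 × 3/16 = 415.6875
  dwarf white-flowered: 2217 × 1/16 = 138.5625
χ² = Σ (O − E)² / E
  tall purple-flowered: (1252 − 1247.0625)² / 1247.0625 = 0.0195
  tall white-flowered: (419 − 415.6875)² / 415.6875 = 0.0264
  dwarf purple-flowered: (400 − 415.6875)² / 415.6875 = 0.5920
  dwarf white-flowered: (146 − 138.5625)² / 138.5625 = 0.3992
χ² = 0.0195 + 0.0264 + 0.5920 + 0.3992 = 1.0371 ≈ 1.037

1.037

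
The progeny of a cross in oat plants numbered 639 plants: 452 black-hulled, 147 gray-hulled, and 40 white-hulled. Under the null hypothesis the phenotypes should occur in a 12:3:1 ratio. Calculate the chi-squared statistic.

Expected counts for N = 639 under a 12:3:1 ratio (total parts = 16):
  black-hulled: 639 × 12/16 = 479.25
  gray-hulled: 639 × 3/16 = 119.8125
  white-hulled: 639 × 1/16 = 39.9375
χ² = Σ (O − E)² / E
  black-hulled: (452 − 479.25)² / 479.25 = 1.5494
  gray-hulled: (147 − 119.8125)² / 119.8125 = 6.1693
  white-hulled: (40 − 39.9375)² / 39.9375 = 0.0001
χ² = 1.5494 + 6.1693 + 0.0001 = 7.7188 ≈ 7.719

7.719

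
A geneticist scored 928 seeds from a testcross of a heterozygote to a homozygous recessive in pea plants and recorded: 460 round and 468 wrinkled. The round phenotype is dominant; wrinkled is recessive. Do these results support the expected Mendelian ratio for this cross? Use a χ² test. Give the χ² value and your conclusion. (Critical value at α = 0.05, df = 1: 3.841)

A testcross of a heterozygote (Aa × aa) gives a 1:1 phenotypic ratio.
Expected counts for N = 928 under a 1:1 ratio (total parts = 2):
  round: 928 × 1/2 = 464
  wrinkled: 928 × 1/2 = 464
χ² = Σ (O − E)² / E
  round: (460 − 464)² / 464 = 0.0345
  wrinkled: (468 − 464)² / 464 = 0.0345
χ² = 0.0345 + 0.0345 = 0.069
Degrees of freedom = 2 − 1 = 1; critical value at α = 0.05 is 3.841.
Since 0.069 < 3.841, we fail to reject the null hypothesis — the data are consistent with the 1:1 ratio.

0.069; consistent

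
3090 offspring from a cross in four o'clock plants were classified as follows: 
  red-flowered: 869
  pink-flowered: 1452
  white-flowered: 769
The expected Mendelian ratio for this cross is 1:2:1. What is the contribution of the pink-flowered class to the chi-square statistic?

Under the 1:2:1 hypothesis (Σ ratio = 4, N = 3090):
  red-flowered: 3090 × 1/4 = 772.5
  pink-flowered: 3090 × 2/4 = 1545
  white-flowered: 3090 × 1/4 = 772.5
Contribution of pink-flowered: (1452 − 1545)² / 1545 = 5.5981

5.598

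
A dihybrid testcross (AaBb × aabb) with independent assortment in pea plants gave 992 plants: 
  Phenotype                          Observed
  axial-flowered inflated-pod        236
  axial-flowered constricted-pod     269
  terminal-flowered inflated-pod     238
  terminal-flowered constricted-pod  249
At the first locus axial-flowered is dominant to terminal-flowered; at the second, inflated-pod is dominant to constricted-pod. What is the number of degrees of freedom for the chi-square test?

A dihybrid testcross with independent assortment gives a 1:1:1:1 ratio.
A goodness-of-fit test with 4 phenotype classes has df = 4 − 1 = 3.

3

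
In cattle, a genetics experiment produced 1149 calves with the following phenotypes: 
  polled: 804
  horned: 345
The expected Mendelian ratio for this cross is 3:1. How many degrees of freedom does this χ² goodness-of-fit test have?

1

A goodness-of-fit test with 2 phenotype classes has df = 2 − 1 = 1.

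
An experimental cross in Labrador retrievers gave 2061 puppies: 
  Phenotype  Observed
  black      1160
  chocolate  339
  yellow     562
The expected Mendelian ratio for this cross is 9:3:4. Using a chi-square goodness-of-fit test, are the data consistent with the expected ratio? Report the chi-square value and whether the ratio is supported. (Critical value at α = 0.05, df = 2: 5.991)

The 9:3:4 ratio has 16 parts, so with N = 2061 the expected counts are:
  black: 2061 × 9/16 = 1159.3125
  chocolate: 2061 × 3/16 = 386.4375
  yellow: 2061 × 4/16 = 515.25
χ² = Σ (O − E)² / E
  black: (1160 − 1159.3125)² / 1159.3125 = 0.0004
  chocolate: (339 − 386.4375)² / 386.4375 = 5.8232
  yellow: (562 − 515.25)² / 515.25 = 4.2418
χ² = 0.0004 + 5.8232 + 4.2418 = 10.0654 ≈ 10.065
Degrees of freedom = 3 − 1 = 2; critical value at α = 0.05 is 5.991.
Since 10.065 > 5.991, we reject the null hypothesis — the data do not fit the 9:3:4 ratio.

10.065; not consistent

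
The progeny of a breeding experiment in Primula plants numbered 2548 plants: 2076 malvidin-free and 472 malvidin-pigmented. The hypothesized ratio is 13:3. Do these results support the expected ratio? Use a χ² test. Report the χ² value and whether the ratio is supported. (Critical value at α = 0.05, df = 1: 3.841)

0.085; consistent

Expected counts for N = 2548 under a 13:3 ratio (total parts = 16):
  malvidin-free: 2548 × 13/16 = 2070.25
  malvidin-pigmented: 2548 × 3/16 = 477.75
χ² = Σ (O − E)² / E
  malvidin-free: (2076 − 2070.25)² / 2070.25 = 0.0160
  malvidin-pigmented: (472 − 477.75)² / 477.75 = 0.0692
χ² = 0.0160 + 0.0692 = 0.0852 ≈ 0.085
Degrees of freedom = 2 − 1 = 1; critical value at α = 0.05 is 3.841.
Since 0.085 < 3.841, we fail to reject the null hypothesis — the data are consistent with the 13:3 ratio.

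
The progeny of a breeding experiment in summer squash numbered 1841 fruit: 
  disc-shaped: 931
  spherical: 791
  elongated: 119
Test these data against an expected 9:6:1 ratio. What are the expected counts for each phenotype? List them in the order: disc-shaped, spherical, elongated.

Expected counts for N = 1841 under a 9:6:1 ratio (total parts = 16):
  disc-shaped: 1841 × 9/16 = 1035.5625
  spherical: 1841 × 6/16 = 690.375
  elongated: 1841 × 1/16 = 115.0625

1035.5625, 690.375, 115.0625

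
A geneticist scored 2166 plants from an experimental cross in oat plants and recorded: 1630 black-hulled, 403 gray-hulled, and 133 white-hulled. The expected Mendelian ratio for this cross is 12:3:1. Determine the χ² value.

0.084

Total ratio parts = 16. Expected numbers out of 2166:
  black-hulled: 2166 × 12/16 = 1624.5
  gray-hulled: 2166 × 3/16 = 406.125
  white-hulled: 2166 × 1/16 = 135.375
χ² = Σ (O − E)² / E
  black-hulled: (1630 − 1624.5)² / 1624.5 = 0.0186
  gray-hulled: (403 − 406.125)² / 406.125 = 0.0240
  white-hulled: (133 − 135.375)² / 135.375 = 0.0417
χ² = 0.0186 + 0.0240 + 0.0417 = 0.0843 ≈ 0.084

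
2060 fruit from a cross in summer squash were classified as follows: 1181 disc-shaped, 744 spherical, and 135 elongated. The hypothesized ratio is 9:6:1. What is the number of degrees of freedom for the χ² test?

2

A goodness-of-fit test with 3 phenotype classes has df = 3 − 1 = 2.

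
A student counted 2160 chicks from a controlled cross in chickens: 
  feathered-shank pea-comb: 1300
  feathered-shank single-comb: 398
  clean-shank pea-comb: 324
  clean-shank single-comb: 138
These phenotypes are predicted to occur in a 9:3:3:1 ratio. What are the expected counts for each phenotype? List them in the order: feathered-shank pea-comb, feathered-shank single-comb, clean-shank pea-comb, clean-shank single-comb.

Total ratio parts = 16. Expected numbers out of 2160:
  feathered-shank pea-comb: 2160 × 9/16 = 1215
  feathered-shank single-comb: 2160 × 3/16 = 405
  clean-shank pea-comb: 2160 × 3/16 = 405
  clean-shank single-comb: 2160 × 1/16 = 135

1215, 405, 405, 135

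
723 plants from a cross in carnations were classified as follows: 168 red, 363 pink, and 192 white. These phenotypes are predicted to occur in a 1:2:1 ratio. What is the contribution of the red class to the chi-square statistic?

0.899

Total ratio parts = 4. Expected numbers out of 723:
  red: 723 × 1/4 = 180.75
  pink: 723 × 2/4 = 361.5
  white: 723 × 1/4 = 180.75
Contribution of red: (168 − 180.75)² / 180.75 = 0.8994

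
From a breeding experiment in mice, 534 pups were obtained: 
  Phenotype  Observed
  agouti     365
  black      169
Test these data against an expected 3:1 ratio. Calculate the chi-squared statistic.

12.587

Under the 3:1 hypothesis (Σ ratio = 4, N = 534):
  agouti: 534 × 3/4 = 400.5
  black: 534 × 1/4 = 133.5
χ² = Σ (O − E)² / E
  agouti: (365 − 400.5)² / 400.5 = 3.1467
  black: (169 − 133.5)² / 133.5 = 9.4401
χ² = 3.1467 + 9.4401 = 12.5868 ≈ 12.587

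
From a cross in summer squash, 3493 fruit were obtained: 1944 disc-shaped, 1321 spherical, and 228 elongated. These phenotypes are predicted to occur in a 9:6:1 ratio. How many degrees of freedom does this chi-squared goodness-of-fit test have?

A goodness-of-fit test with 3 phenotype classes has df = 3 − 1 = 2.

2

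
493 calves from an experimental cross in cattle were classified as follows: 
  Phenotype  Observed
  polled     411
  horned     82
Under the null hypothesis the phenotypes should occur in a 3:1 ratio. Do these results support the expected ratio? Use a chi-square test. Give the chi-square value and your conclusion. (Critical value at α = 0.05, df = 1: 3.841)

Total ratio parts = 4. Expected numbers out of 493:
  polled: 493 × 3/4 = 369.75
  horned: 493 × 1/4 = 123.25
χ² = Σ (O − E)² / E
  polled: (411 − 369.75)² / 369.75 = 4.6019
  horned: (82 − 123.25)² / 123.25 = 13.8058
χ² = 4.6019 + 13.8058 = 18.4077 ≈ 18.408
Degrees of freedom = 2 − 1 = 1; critical value at α = 0.05 is 3.841.
Since 18.408 > 3.841, we reject the null hypothesis — the data do not fit the 3:1 ratio.

18.408; not consistent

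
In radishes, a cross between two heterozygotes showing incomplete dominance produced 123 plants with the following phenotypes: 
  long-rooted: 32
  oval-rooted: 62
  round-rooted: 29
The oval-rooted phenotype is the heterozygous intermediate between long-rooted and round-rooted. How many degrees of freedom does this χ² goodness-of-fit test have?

With incomplete dominance, a heterozygote × heterozygote cross gives a 1:2:1 phenotypic ratio.
A goodness-of-fit test with 3 phenotype classes has df = 3 − 1 = 2.

2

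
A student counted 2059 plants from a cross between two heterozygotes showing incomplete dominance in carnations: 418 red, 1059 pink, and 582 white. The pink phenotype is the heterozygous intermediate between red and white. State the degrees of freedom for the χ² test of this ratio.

With incomplete dominance, a heterozygote × heterozygote cross gives a 1:2:1 phenotypic ratio.
A goodness-of-fit test with 3 phenotype classes has df = 3 − 1 = 2.

2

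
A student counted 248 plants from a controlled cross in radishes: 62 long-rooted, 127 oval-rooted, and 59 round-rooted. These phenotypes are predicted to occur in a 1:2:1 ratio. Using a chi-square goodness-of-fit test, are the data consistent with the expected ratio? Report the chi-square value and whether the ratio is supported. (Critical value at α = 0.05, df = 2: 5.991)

Total ratio parts = 4. Expected numbers out of 248:
  long-rooted: 248 × 1/4 = 62
  oval-rooted: 248 × 2/4 = 124
  round-rooted: 248 × 1/4 = 62
χ² = Σ (O − E)² / E
  long-rooted: (62 − 62)² / 62 = 0.0000
  oval-rooted: (127 − 124)² / 124 = 0.0726
  round-rooted: (59 − 62)² / 62 = 0.1452
χ² = 0.0000 + 0.0726 + 0.1452 = 0.2178 ≈ 0.218
Degrees of freedom = 3 − 1 = 2; critical value at α = 0.05 is 5.991.
Since 0.218 < 5.991, we fail to reject the null hypothesis — the data are consistent with the 1:2:1 ratio.

0.218; consistent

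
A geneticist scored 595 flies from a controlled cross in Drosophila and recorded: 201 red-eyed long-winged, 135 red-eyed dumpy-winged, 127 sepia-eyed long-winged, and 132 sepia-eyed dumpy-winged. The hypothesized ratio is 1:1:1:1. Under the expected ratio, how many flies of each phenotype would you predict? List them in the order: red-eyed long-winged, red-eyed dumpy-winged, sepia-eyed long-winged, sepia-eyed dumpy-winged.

Under the 1:1:1:1 hypothesis (Σ ratio = 4, N = 595):
  red-eyed long-winged: 595 × 1/4 = 148.75
  red-eyed dumpy-winged: 595 × 1/4 = 148.75
  sepia-eyed long-winged: 595 × 1/4 = 148.75
  sepia-eyed dumpy-winged: 595 × 1/4 = 148.75

148.75, 148.75, 148.75, 148.75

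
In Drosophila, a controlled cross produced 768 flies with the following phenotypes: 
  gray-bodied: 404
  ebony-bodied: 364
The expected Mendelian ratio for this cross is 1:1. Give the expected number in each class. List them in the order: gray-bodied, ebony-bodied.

384, 384

Total ratio parts = 2. Expected numbers out of 768:
  gray-bodied: 768 × 1/2 = 384
  ebony-bodied: 768 × 1/2 = 384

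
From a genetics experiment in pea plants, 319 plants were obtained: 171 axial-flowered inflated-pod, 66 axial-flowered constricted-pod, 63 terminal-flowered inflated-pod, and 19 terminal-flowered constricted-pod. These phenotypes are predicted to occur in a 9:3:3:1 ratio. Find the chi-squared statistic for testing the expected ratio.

1.251

Under the 9:3:3:1 hypothesis (Σ ratio = 16, N = 319):
  axial-flowered inflated-pod: 319 × 9/16 = 179.4375
  axial-flowered constricted-pod: 319 × 3/16 = 59.8125
  terminal-flowered inflated-pod: 319 × 3/16 = 59.8125
  terminal-flowered constricted-pod: 319 × 1/16 = 19.9375
χ² = Σ (O − E)² / E
  axial-flowered inflated-pod: (171 − 179.4375)² / 179.4375 = 0.3967
  axial-flowered constricted-pod: (66 − 59.8125)² / 59.8125 = 0.6401
  terminal-flowered inflated-pod: (63 − 59.8125)² / 59.8125 = 0.1699
  terminal-flowered constricted-pod: (19 − 19.9375)² / 19.9375 = 0.0441
χ² = 0.3967 + 0.6401 + 0.1699 + 0.0441 = 1.2508 ≈ 1.251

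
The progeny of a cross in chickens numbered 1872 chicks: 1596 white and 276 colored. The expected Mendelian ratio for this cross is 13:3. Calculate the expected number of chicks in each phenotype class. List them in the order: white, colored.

1521, 351

The 13:3 ratio has 16 parts, so with N = 1872 the expected counts are:
  white: 1872 × 13/16 = 1521
  colored: 1872 × 3/16 = 351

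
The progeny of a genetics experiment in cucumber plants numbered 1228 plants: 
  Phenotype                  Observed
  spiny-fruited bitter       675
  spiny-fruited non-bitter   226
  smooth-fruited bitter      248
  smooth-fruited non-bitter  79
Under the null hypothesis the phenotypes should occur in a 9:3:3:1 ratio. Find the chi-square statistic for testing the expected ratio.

1.872

The 9:3:3:1 ratio has 16 parts, so with N = 1228 the expected counts are:
  spiny-fruited bitter: 1228 × 9/16 = 690.75
  spiny-fruited non-bitter: 1228 × 3/16 = 230.25
  smooth-fruited bitter: 1228 × 3/16 = 230.25
  smooth-fruited non-bitter: 1228 × 1/16 = 76.75
χ² = Σ (O − E)² / E
  spiny-fruited bitter: (675 − 690.75)² / 690.75 = 0.3591
  spiny-fruited non-bitter: (226 − 230.25)² / 230.25 = 0.0784
  smooth-fruited bitter: (248 − 230.25)² / 230.25 = 1.3683
  smooth-fruited non-bitter: (79 − 76.75)² / 76.75 = 0.0660
χ² = 0.3591 + 0.0784 + 1.3683 + 0.0660 = 1.8718 ≈ 1.872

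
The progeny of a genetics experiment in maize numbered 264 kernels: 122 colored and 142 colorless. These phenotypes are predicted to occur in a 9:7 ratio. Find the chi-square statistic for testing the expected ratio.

Under the 9:7 hypothesis (Σ ratio = 16, N = 264):
  colored: 264 × 9/16 = 148.5
  colorless: 264 × 7/16 = 115.5
χ² = Σ (O − E)² / E
  colored: (122 − 148.5)² / 148.5 = 4.7290
  colorless: (142 − 115.5)² / 115.5 = 6.0801
χ² = 4.7290 + 6.0801 = 10.8091 ≈ 10.809

10.809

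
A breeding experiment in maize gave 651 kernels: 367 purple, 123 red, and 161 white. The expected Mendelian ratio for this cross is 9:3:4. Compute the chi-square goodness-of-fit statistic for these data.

0.028

Under the 9:3:4 hypothesis (Σ ratio = 16, N = 651):
  purple: 651 × 9/16 = 366.1875
  red: 651 × 3/16 = 122.0625
  white: 651 × 4/16 = 162.75
χ² = Σ (O − E)² / E
  purple: (367 − 366.1875)² / 366.1875 = 0.0018
  red: (123 − 122.0625)² / 122.0625 = 0.0072
  white: (161 − 162.75)² / 162.75 = 0.0188
χ² = 0.0018 + 0.0072 + 0.0188 = 0.0278 ≈ 0.028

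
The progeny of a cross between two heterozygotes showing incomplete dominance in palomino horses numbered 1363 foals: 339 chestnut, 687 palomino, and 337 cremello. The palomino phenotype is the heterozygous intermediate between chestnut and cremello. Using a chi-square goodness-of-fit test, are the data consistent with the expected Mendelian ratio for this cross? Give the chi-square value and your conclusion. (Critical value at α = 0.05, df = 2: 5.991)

With incomplete dominance, a heterozygote × heterozygote cross gives a 1:2:1 phenotypic ratio.
Expected counts for N = 1363 under a 1:2:1 ratio (total parts = 4):
  chestnut: 1363 × 1/4 = 340.75
  palomino: 1363 × 2/4 = 681.5
  cremello: 1363 × 1/4 = 340.75
χ² = Σ (O − E)² / E
  chestnut: (339 − 340.75)² / 340.75 = 0.0090
  palomino: (687 − 681.5)² / 681.5 = 0.0444
  cremello: (337 − 340.75)² / 340.75 = 0.0413
χ² = 0.0090 + 0.0444 + 0.0413 = 0.0947 ≈ 0.095
Degrees of freedom = 3 − 1 = 2; critical value at α = 0.05 is 5.991.
Since 0.095 < 5.991, we fail to reject the null hypothesis — the data are consistent with the 1:2:1 ratio.

0.095; consistent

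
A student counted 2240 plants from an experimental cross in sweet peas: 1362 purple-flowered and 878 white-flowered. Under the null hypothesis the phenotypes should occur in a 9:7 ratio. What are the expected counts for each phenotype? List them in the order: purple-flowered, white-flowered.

Total ratio parts = 16. Expected numbers out of 2240:
  purple-flowered: 2240 × 9/16 = 1260
  white-flowered: 2240 × 7/16 = 980

1260, 980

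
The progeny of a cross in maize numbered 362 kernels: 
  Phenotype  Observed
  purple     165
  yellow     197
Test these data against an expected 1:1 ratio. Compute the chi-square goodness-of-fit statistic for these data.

The 1:1 ratio has 2 parts, so with N = 362 the expected counts are:
  purple: 362 × 1/2 = 181
  yellow: 362 × 1/2 = 181
χ² = Σ (O − E)² / E
  purple: (165 − 181)² / 181 = 1.4144
  yellow: (197 − 181)² / 181 = 1.4144
χ² = 1.4144 + 1.4144 = 2.8288 ≈ 2.829

2.829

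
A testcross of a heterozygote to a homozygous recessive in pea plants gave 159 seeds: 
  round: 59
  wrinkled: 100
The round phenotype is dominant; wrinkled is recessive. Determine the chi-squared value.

10.572

A testcross of a heterozygote (Aa × aa) gives a 1:1 phenotypic ratio.
Expected counts for N = 159 under a 1:1 ratio (total parts = 2):
  round: 159 × 1/2 = 79.5
  wrinkled: 159 × 1/2 = 79.5
χ² = Σ (O − E)² / E
  round: (59 − 79.5)² / 79.5 = 5.2862
  wrinkled: (100 − 79.5)² / 79.5 = 5.2862
χ² = 5.2862 + 5.2862 = 10.5724 ≈ 10.572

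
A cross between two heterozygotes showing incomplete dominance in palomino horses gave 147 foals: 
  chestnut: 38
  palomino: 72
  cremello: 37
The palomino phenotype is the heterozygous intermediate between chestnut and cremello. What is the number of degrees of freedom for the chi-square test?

With incomplete dominance, a heterozygote × heterozygote cross gives a 1:2:1 phenotypic ratio.
A goodness-of-fit test with 3 phenotype classes has df = 3 − 1 = 2.

2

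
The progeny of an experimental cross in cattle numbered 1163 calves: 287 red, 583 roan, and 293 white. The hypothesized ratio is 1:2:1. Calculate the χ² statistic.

0.070

Under the 1:2:1 hypothesis (Σ ratio = 4, N = 1163):
  red: 1163 × 1/4 = 290.75
  roan: 1163 × 2/4 = 581.5
  white: 1163 × 1/4 = 290.75
χ² = Σ (O − E)² / E
  red: (287 − 290.75)² / 290.75 = 0.0484
  roan: (583 − 581.5)² / 581.5 = 0.0039
  white: (293 − 290.75)² / 290.75 = 0.0174
χ² = 0.0484 + 0.0039 + 0.0174 = 0.0697 ≈ 0.070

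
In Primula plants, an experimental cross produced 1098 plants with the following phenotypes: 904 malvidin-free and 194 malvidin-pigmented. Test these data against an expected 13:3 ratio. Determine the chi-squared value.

0.843

The 13:3 ratio has 16 parts, so with N = 1098 the expected counts are:
  malvidin-free: 1098 × 13/16 = 892.125
  malvidin-pigmented: 1098 × 3/16 = 205.875
χ² = Σ (O − E)² / E
  malvidin-free: (904 − 892.125)² / 892.125 = 0.1581
  malvidin-pigmented: (194 − 205.875)² / 205.875 = 0.6850
χ² = 0.1581 + 0.6850 = 0.8431 ≈ 0.843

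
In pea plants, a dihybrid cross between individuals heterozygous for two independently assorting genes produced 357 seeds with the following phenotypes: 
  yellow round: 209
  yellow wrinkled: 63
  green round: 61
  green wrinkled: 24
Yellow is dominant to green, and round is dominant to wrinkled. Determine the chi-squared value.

A dihybrid F₂ with independent assortment and complete dominance at both loci gives a 9:3:3:1 phenotypic ratio.
Total ratio parts = 16. Expected numbers out of 357:
  yellow round: 357 × 9/16 = 200.8125
  yellow wrinkled: 357 × 3/16 = 66.9375
  green round: 357 × 3/16 = 66.9375
  green wrinkled: 357 × 1/16 = 22.3125
χ² = Σ (O − E)² / E
  yellow round: (209 − 200.8125)² / 200.8125 = 0.3338
  yellow wrinkled: (63 − 66.9375)² / 66.9375 = 0.2316
  green round: (61 − 66.9375)² / 66.9375 = 0.5267
  green wrinkled: (24 − 22.3125)² / 22.3125 = 0.1276
χ² = 0.3338 + 0.2316 + 0.5267 + 0.1276 = 1.2197 ≈ 1.220

1.220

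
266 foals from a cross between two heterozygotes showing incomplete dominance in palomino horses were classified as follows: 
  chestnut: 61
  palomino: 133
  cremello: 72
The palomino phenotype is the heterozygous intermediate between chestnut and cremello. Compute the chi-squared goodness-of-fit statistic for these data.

With incomplete dominance, a heterozygote × heterozygote cross gives a 1:2:1 phenotypic ratio.
Under the 1:2:1 hypothesis (Σ ratio = 4, N = 266):
  chestnut: 266 × 1/4 = 66.5
  palomino: 266 × 2/4 = 133
  cremello: 266 × 1/4 = 66.5
χ² = Σ (O − E)² / E
  chestnut: (61 − 66.5)² / 66.5 = 0.4549
  palomino: (133 − 133)² / 133 = 0.0000
  cremello: (72 − 66.5)² / 66.5 = 0.4549
χ² = 0.4549 + 0.0000 + 0.4549 = 0.9098 ≈ 0.910

0.910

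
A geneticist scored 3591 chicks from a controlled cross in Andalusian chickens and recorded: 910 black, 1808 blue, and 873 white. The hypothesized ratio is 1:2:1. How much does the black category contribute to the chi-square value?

0.167

Under the 1:2:1 hypothesis (Σ ratio = 4, N = 3591):
  black: 3591 × 1/4 = 897.75
  blue: 3591 × 2/4 = 1795.5
  white: 3591 × 1/4 = 897.75
Contribution of black: (910 − 897.75)² / 897.75 = 0.1672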